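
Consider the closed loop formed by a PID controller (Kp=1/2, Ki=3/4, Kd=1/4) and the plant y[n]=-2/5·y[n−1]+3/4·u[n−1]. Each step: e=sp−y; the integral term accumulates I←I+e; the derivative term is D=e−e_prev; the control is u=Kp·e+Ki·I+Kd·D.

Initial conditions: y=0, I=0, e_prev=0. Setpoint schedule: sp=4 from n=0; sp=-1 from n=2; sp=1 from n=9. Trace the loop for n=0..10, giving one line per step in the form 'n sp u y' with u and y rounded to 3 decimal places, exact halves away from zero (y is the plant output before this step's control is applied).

0 4 6.000 0.000
1 4 1.250 4.500
2 -1 2.544 -0.863
3 -1 -2.323 2.253
4 -1 3.360 -2.643
5 -1 -5.963 3.578
6 -1 6.381 -5.903
7 -1 -11.887 7.147
8 -1 13.646 -11.774
9 1 -20.081 14.944
10 1 29.614 -21.038

(exact arithmetic carried between steps; '≈' marks a value shown rounded to 6 d.p. or computed from one; I and e_prev carry over from the previous line; the table rounds u and y to 3 d.p., halves away from zero)
n=0: y=0, sp=4, e=sp−y=4; I=4, D=e−e_prev=4; u=1/2·4+3/4·4+1/4·4=6; next y=-2/5·0+3/4·6=4.5
n=1: y=4.5, sp=4, e=sp−y=-0.5; I=3.5, D=e−e_prev=-4.5; u=1/2·(-0.5)+3/4·3.5+1/4·(-4.5)=1.25; next y=-2/5·4.5+3/4·1.25=-0.8625
n=2: y=-0.8625, sp=-1, e=sp−y=-0.1375; I=3.3625, D=e−e_prev=0.3625; u=1/2·(-0.1375)+3/4·3.3625+1/4·0.3625=2.54375; next y=-2/5·(-0.8625)+3/4·2.54375≈2.252813
n=3: y≈2.252813, sp=-1, e=sp−y≈-3.252813; I≈0.109688, D=e−e_prev≈-3.115313; u=1/2·(-3.252813)+3/4·0.109688+1/4·(-3.115313)≈-2.322969; next y=-2/5·2.252813+3/4·(-2.322969)≈-2.643352
n=4: y≈-2.643352, sp=-1, e=sp−y≈1.643352; I≈1.753039, D=e−e_prev≈4.896164; u=1/2·1.643352+3/4·1.753039+1/4·4.896164≈3.360496; next y=-2/5·(-2.643352)+3/4·3.360496≈3.577713
n=5: y≈3.577713, sp=-1, e=sp−y≈-4.577713; I≈-2.824674, D=e−e_prev≈-6.221064; u=1/2·(-4.577713)+3/4·(-2.824674)+1/4·(-6.221064)≈-5.962628; next y=-2/5·3.577713+3/4·(-5.962628)≈-5.903056
n=6: y≈-5.903056, sp=-1, e=sp−y≈4.903056; I≈2.078382, D=e−e_prev≈9.480769; u=1/2·4.903056+3/4·2.078382+1/4·9.480769≈6.380507; next y=-2/5·(-5.903056)+3/4·6.380507≈7.146602
n=7: y≈7.146602, sp=-1, e=sp−y≈-8.146602; I≈-6.068220, D=e−e_prev≈-13.049658; u=1/2·(-8.146602)+3/4·(-6.068220)+1/4·(-13.049658)≈-11.886881; next y=-2/5·7.146602+3/4·(-11.886881)≈-11.773802
n=8: y≈-11.773802, sp=-1, e=sp−y≈10.773802; I≈4.705581, D=e−e_prev≈18.920404; u=1/2·10.773802+3/4·4.705581+1/4·18.920404≈13.646188; next y=-2/5·(-11.773802)+3/4·13.646188≈14.944161
n=9: y≈14.944161, sp=1, e=sp−y≈-13.944161; I≈-9.238580, D=e−e_prev≈-24.717963; u=1/2·(-13.944161)+3/4·(-9.238580)+1/4·(-24.717963)≈-20.080506; next y=-2/5·14.944161+3/4·(-20.080506)≈-21.038044
n=10: y≈-21.038044, sp=1, e=sp−y≈22.038044; I≈12.799464, D=e−e_prev≈35.982206; u=1/2·22.038044+3/4·12.799464+1/4·35.982206≈29.614172; next y=-2/5·(-21.038044)+3/4·29.614172≈30.625847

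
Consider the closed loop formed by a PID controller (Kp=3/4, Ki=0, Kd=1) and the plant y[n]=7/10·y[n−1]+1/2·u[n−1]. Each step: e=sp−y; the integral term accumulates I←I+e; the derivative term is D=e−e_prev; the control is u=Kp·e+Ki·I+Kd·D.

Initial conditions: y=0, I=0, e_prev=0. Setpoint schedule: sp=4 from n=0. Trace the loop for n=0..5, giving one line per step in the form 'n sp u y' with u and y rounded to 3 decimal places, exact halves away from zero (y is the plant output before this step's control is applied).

(exact arithmetic carried between steps; '≈' marks a value shown rounded to 6 d.p. or computed from one; I and e_prev carry over from the previous line; the table rounds u and y to 3 d.p., halves away from zero)
n=0: y=0, sp=4, e=sp−y=4; I=4, D=e−e_prev=4; u=3/4·4+0·4+1·4=7; next y=7/10·0+1/2·7=3.5
n=1: y=3.5, sp=4, e=sp−y=0.5; I=4.5, D=e−e_prev=-3.5; u=3/4·0.5+0·4.5+1·(-3.5)=-3.125; next y=7/10·3.5+1/2·(-3.125)=0.8875
n=2: y=0.8875, sp=4, e=sp−y=3.1125; I=7.6125, D=e−e_prev=2.6125; u=3/4·3.1125+0·7.6125+1·2.6125=4.946875; next y=7/10·0.8875+1/2·4.946875≈3.094688
n=3: y≈3.094688, sp=4, e=sp−y≈0.905313; I≈8.517813, D=e−e_prev≈-2.207188; u=3/4·0.905313+0·8.517813+1·(-2.207188)≈-1.528203; next y=7/10·3.094688+1/2·(-1.528203)≈1.402180
n=4: y≈1.402180, sp=4, e=sp−y≈2.597820; I≈11.115633, D=e−e_prev≈1.692508; u=3/4·2.597820+0·11.115633+1·1.692508≈3.640873; next y=7/10·1.402180+1/2·3.640873≈2.801962
n=5: y≈2.801962, sp=4, e=sp−y≈1.198038; I≈12.313671, D=e−e_prev≈-1.399783; u=3/4·1.198038+0·12.313671+1·(-1.399783)≈-0.501254; next y=7/10·2.801962+1/2·(-0.501254)≈1.710746

0 4 7.000 0.000
1 4 -3.125 3.500
2 4 4.947 0.888
3 4 -1.528 3.095
4 4 3.641 1.402
5 4 -0.501 2.802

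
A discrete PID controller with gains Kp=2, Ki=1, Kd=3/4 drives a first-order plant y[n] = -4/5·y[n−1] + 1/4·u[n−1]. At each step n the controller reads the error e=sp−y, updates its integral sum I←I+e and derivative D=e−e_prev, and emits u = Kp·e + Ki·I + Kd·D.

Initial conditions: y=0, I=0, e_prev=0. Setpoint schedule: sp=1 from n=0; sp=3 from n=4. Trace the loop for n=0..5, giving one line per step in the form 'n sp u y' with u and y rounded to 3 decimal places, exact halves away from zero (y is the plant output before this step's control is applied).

0 1 3.750 0.000
1 1 0.484 0.938
2 1 7.124 -0.629
3 1 -3.346 2.284
4 3 23.609 -2.664
5 3 -16.052 8.033

(exact arithmetic carried between steps; '≈' marks a value shown rounded to 6 d.p. or computed from one; I and e_prev carry over from the previous line; the table rounds u and y to 3 d.p., halves away from zero)
n=0: y=0, sp=1, e=sp−y=1; I=1, D=e−e_prev=1; u=2·1+1·1+3/4·1=3.75; next y=-4/5·0+1/4·3.75=0.9375
n=1: y=0.9375, sp=1, e=sp−y=0.0625; I=1.0625, D=e−e_prev=-0.9375; u=2·0.0625+1·1.0625+3/4·(-0.9375)=0.484375; next y=-4/5·0.9375+1/4·0.484375≈-0.628906
n=2: y≈-0.628906, sp=1, e=sp−y≈1.628906; I≈2.691406, D=e−e_prev≈1.566406; u=2·1.628906+1·2.691406+3/4·1.566406≈7.124023; next y=-4/5·(-0.628906)+1/4·7.124023≈2.284131
n=3: y≈2.284131, sp=1, e=sp−y≈-1.284131; I≈1.407275, D=e−e_prev≈-2.913037; u=2·(-1.284131)+1·1.407275+3/4·(-2.913037)≈-3.345764; next y=-4/5·2.284131+1/4·(-3.345764)≈-2.663746
n=4: y≈-2.663746, sp=3, e=sp−y≈5.663746; I≈7.071021, D=e−e_prev≈6.947877; u=2·5.663746+1·7.071021+3/4·6.947877≈23.609420; next y=-4/5·(-2.663746)+1/4·23.609420≈8.033352
n=5: y≈8.033352, sp=3, e=sp−y≈-5.033352; I≈2.037670, D=e−e_prev≈-10.697097; u=2·(-5.033352)+1·2.037670+3/4·(-10.697097)≈-16.051857; next y=-4/5·8.033352+1/4·(-16.051857)≈-10.439645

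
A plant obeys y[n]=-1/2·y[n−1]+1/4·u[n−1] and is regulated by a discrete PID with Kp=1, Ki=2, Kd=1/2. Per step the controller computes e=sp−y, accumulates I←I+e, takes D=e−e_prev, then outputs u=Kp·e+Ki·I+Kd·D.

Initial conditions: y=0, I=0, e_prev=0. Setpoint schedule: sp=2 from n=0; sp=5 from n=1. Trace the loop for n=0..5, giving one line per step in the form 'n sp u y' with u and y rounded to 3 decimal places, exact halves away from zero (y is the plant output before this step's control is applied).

0 2 7.000 0.000
1 5 14.375 1.750
2 5 16.859 2.719
3 5 21.428 2.855
4 5 22.027 3.929
5 5 26.060 3.542

(exact arithmetic carried between steps; '≈' marks a value shown rounded to 6 d.p. or computed from one; I and e_prev carry over from the previous line; the table rounds u and y to 3 d.p., halves away from zero)
n=0: y=0, sp=2, e=sp−y=2; I=2, D=e−e_prev=2; u=1·2+2·2+1/2·2=7; next y=-1/2·0+1/4·7=1.75
n=1: y=1.75, sp=5, e=sp−y=3.25; I=5.25, D=e−e_prev=1.25; u=1·3.25+2·5.25+1/2·1.25=14.375; next y=-1/2·1.75+1/4·14.375=2.71875
n=2: y=2.71875, sp=5, e=sp−y=2.28125; I=7.53125, D=e−e_prev=-0.96875; u=1·2.28125+2·7.53125+1/2·(-0.96875)=16.859375; next y=-1/2·2.71875+1/4·16.859375≈2.855469
n=3: y≈2.855469, sp=5, e=sp−y≈2.144531; I≈9.675781, D=e−e_prev≈-0.136719; u=1·2.144531+2·9.675781+1/2·(-0.136719)≈21.427734; next y=-1/2·2.855469+1/4·21.427734≈3.929199
n=4: y≈3.929199, sp=5, e=sp−y≈1.070801; I≈10.746582, D=e−e_prev≈-1.073730; u=1·1.070801+2·10.746582+1/2·(-1.073730)≈22.027100; next y=-1/2·3.929199+1/4·22.027100≈3.542175
n=5: y≈3.542175, sp=5, e=sp−y≈1.457825; I≈12.204407, D=e−e_prev≈0.387024; u=1·1.457825+2·12.204407+1/2·0.387024≈26.060150; next y=-1/2·3.542175+1/4·26.060150≈4.743950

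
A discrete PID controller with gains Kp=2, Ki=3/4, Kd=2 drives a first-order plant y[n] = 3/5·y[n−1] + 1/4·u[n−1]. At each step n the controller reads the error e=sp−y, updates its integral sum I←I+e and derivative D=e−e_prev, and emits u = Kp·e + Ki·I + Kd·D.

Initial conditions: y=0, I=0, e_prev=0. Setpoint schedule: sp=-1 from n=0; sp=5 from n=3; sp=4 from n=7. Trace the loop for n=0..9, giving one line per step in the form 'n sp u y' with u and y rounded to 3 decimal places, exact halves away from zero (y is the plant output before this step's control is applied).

0 -1 -4.750 0.000
1 -1 2.141 -1.188
2 -1 -4.892 -0.177
3 5 30.484 -1.329
4 5 -17.799 6.823
5 5 31.239 -0.356
6 5 -16.874 7.596
7 4 26.804 0.339
8 4 -14.150 6.905
9 4 26.724 0.605

(exact arithmetic carried between steps; '≈' marks a value shown rounded to 6 d.p. or computed from one; I and e_prev carry over from the previous line; the table rounds u and y to 3 d.p., halves away from zero)
n=0: y=0, sp=-1, e=sp−y=-1; I=-1, D=e−e_prev=-1; u=2·(-1)+3/4·(-1)+2·(-1)=-4.75; next y=3/5·0+1/4·(-4.75)=-1.1875
n=1: y=-1.1875, sp=-1, e=sp−y=0.1875; I=-0.8125, D=e−e_prev=1.1875; u=2·0.1875+3/4·(-0.8125)+2·1.1875=2.140625; next y=3/5·(-1.1875)+1/4·2.140625≈-0.177344
n=2: y≈-0.177344, sp=-1, e=sp−y≈-0.822656; I≈-1.635156, D=e−e_prev≈-1.010156; u=2·(-0.822656)+3/4·(-1.635156)+2·(-1.010156)≈-4.891992; next y=3/5·(-0.177344)+1/4·(-4.891992)≈-1.329404
n=3: y≈-1.329404, sp=5, e=sp−y≈6.329404; I≈4.694248, D=e−e_prev≈7.152061; u=2·6.329404+3/4·4.694248+2·7.152061≈30.483616; next y=3/5·(-1.329404)+1/4·30.483616≈6.823261
n=4: y≈6.823261, sp=5, e=sp−y≈-1.823261; I≈2.870987, D=e−e_prev≈-8.152666; u=2·(-1.823261)+3/4·2.870987+2·(-8.152666)≈-17.798614; next y=3/5·6.823261+1/4·(-17.798614)≈-0.355697
n=5: y≈-0.355697, sp=5, e=sp−y≈5.355697; I≈8.226683, D=e−e_prev≈7.178958; u=2·5.355697+3/4·8.226683+2·7.178958≈31.239322; next y=3/5·(-0.355697)+1/4·31.239322≈7.596412
n=6: y≈7.596412, sp=5, e=sp−y≈-2.596412; I≈5.630271, D=e−e_prev≈-7.952109; u=2·(-2.596412)+3/4·5.630271+2·(-7.952109)≈-16.874340; next y=3/5·7.596412+1/4·(-16.874340)≈0.339262
n=7: y≈0.339262, sp=4, e=sp−y≈3.660738; I≈9.291008, D=e−e_prev≈6.257150; u=2·3.660738+3/4·9.291008+2·6.257150≈26.804031; next y=3/5·0.339262+1/4·26.804031≈6.904565
n=8: y≈6.904565, sp=4, e=sp−y≈-2.904565; I≈6.386443, D=e−e_prev≈-6.565303; u=2·(-2.904565)+3/4·6.386443+2·(-6.565303)≈-14.149904; next y=3/5·6.904565+1/4·(-14.149904)≈0.605263
n=9: y≈0.605263, sp=4, e=sp−y≈3.394737; I≈9.781180, D=e−e_prev≈6.299302; u=2·3.394737+3/4·9.781180+2·6.299302≈26.723963; next y=3/5·0.605263+1/4·26.723963≈7.044149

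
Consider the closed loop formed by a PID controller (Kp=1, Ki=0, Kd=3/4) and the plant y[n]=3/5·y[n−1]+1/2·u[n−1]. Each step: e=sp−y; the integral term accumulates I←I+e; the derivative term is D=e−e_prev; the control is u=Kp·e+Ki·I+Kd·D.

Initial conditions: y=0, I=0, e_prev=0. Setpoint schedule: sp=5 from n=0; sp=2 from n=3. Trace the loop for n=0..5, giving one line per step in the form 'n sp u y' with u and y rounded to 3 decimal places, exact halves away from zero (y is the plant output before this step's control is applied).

0 5 8.750 0.000
1 5 -2.656 4.375
2 5 6.012 1.297
3 2 -5.899 3.784
4 2 6.027 -0.679
5 2 -3.070 2.606

(exact arithmetic carried between steps; '≈' marks a value shown rounded to 6 d.p. or computed from one; I and e_prev carry over from the previous line; the table rounds u and y to 3 d.p., halves away from zero)
n=0: y=0, sp=5, e=sp−y=5; I=5, D=e−e_prev=5; u=1·5+0·5+3/4·5=8.75; next y=3/5·0+1/2·8.75=4.375
n=1: y=4.375, sp=5, e=sp−y=0.625; I=5.625, D=e−e_prev=-4.375; u=1·0.625+0·5.625+3/4·(-4.375)=-2.65625; next y=3/5·4.375+1/2·(-2.65625)=1.296875
n=2: y=1.296875, sp=5, e=sp−y=3.703125; I=9.328125, D=e−e_prev=3.078125; u=1·3.703125+0·9.328125+3/4·3.078125≈6.011719; next y=3/5·1.296875+1/2·6.011719≈3.783984
n=3: y≈3.783984, sp=2, e=sp−y≈-1.783984; I≈7.544141, D=e−e_prev≈-5.487109; u=1·(-1.783984)+0·7.544141+3/4·(-5.487109)≈-5.899316; next y=3/5·3.783984+1/2·(-5.899316)≈-0.679268
n=4: y≈-0.679268, sp=2, e=sp−y≈2.679268; I≈10.223408, D=e−e_prev≈4.463252; u=1·2.679268+0·10.223408+3/4·4.463252≈6.026707; next y=3/5·(-0.679268)+1/2·6.026707≈2.605793
n=5: y≈2.605793, sp=2, e=sp−y≈-0.605793; I≈9.617615, D=e−e_prev≈-3.285060; u=1·(-0.605793)+0·9.617615+3/4·(-3.285060)≈-3.069588; next y=3/5·2.605793+1/2·(-3.069588)≈0.028682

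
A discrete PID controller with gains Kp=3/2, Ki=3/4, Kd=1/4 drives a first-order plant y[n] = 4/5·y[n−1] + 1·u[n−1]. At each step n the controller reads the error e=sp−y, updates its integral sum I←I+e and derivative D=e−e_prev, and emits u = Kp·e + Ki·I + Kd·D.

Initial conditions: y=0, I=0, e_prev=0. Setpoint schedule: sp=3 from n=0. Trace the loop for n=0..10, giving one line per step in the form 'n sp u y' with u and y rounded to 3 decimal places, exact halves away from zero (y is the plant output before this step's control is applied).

0 3 7.500 0.000
1 3 -9.750 7.500
2 3 16.875 -3.750
3 3 -24.938 13.875
4 3 40.594 -13.838
5 3 -62.109 29.524
6 3 98.873 -38.490
7 3 -153.441 68.081
8 3 242.034 -98.976
9 3 -377.822 162.853
10 3 593.726 -247.539

(exact arithmetic carried between steps; '≈' marks a value shown rounded to 6 d.p. or computed from one; I and e_prev carry over from the previous line; the table rounds u and y to 3 d.p., halves away from zero)
n=0: y=0, sp=3, e=sp−y=3; I=3, D=e−e_prev=3; u=3/2·3+3/4·3+1/4·3=7.5; next y=4/5·0+1·7.5=7.5
n=1: y=7.5, sp=3, e=sp−y=-4.5; I=-1.5, D=e−e_prev=-7.5; u=3/2·(-4.5)+3/4·(-1.5)+1/4·(-7.5)=-9.75; next y=4/5·7.5+1·(-9.75)=-3.75
n=2: y=-3.75, sp=3, e=sp−y=6.75; I=5.25, D=e−e_prev=11.25; u=3/2·6.75+3/4·5.25+1/4·11.25=16.875; next y=4/5·(-3.75)+1·16.875=13.875
n=3: y=13.875, sp=3, e=sp−y=-10.875; I=-5.625, D=e−e_prev=-17.625; u=3/2·(-10.875)+3/4·(-5.625)+1/4·(-17.625)=-24.9375; next y=4/5·13.875+1·(-24.9375)=-13.8375
n=4: y=-13.8375, sp=3, e=sp−y=16.8375; I=11.2125, D=e−e_prev=27.7125; u=3/2·16.8375+3/4·11.2125+1/4·27.7125=40.59375; next y=4/5·(-13.8375)+1·40.59375=29.52375
n=5: y=29.52375, sp=3, e=sp−y=-26.52375; I=-15.31125, D=e−e_prev=-43.36125; u=3/2·(-26.52375)+3/4·(-15.31125)+1/4·(-43.36125)=-62.109375; next y=4/5·29.52375+1·(-62.109375)=-38.490375
n=6: y=-38.490375, sp=3, e=sp−y=41.490375; I=26.179125, D=e−e_prev=68.014125; u=3/2·41.490375+3/4·26.179125+1/4·68.014125≈98.873438; next y=4/5·(-38.490375)+1·98.873438≈68.081138
n=7: y≈68.081138, sp=3, e=sp−y≈-65.081138; I≈-38.902013, D=e−e_prev≈-106.571513; u=3/2·(-65.081138)+3/4·(-38.902013)+1/4·(-106.571513)≈-153.441094; next y=4/5·68.081138+1·(-153.441094)≈-98.976184
n=8: y≈-98.976184, sp=3, e=sp−y≈101.976184; I≈63.074171, D=e−e_prev≈167.057321; u=3/2·101.976184+3/4·63.074171+1/4·167.057321≈242.034234; next y=4/5·(-98.976184)+1·242.034234≈162.853287
n=9: y≈162.853287, sp=3, e=sp−y≈-159.853287; I≈-96.779116, D=e−e_prev≈-261.829471; u=3/2·(-159.853287)+3/4·(-96.779116)+1/4·(-261.829471)≈-377.821636; next y=4/5·162.853287+1·(-377.821636)≈-247.539006
n=10: y≈-247.539006, sp=3, e=sp−y≈250.539006; I≈153.759890, D=e−e_prev≈410.392293; u=3/2·250.539006+3/4·153.759890+1/4·410.392293≈593.726500; next y=4/5·(-247.539006)+1·593.726500≈395.695295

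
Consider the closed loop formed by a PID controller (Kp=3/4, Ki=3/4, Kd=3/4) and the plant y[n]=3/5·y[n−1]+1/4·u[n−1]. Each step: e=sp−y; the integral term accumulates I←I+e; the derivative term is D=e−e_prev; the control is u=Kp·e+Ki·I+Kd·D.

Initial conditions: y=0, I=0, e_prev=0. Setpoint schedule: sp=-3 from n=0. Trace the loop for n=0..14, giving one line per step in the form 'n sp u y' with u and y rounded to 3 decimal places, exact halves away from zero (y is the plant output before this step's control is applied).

(exact arithmetic carried between steps; '≈' marks a value shown rounded to 6 d.p. or computed from one; I and e_prev carry over from the previous line; the table rounds u and y to 3 d.p., halves away from zero)
n=0: y=0, sp=-3, e=sp−y=-3; I=-3, D=e−e_prev=-3; u=3/4·(-3)+3/4·(-3)+3/4·(-3)=-6.75; next y=3/5·0+1/4·(-6.75)=-1.6875
n=1: y=-1.6875, sp=-3, e=sp−y=-1.3125; I=-4.3125, D=e−e_prev=1.6875; u=3/4·(-1.3125)+3/4·(-4.3125)+3/4·1.6875=-2.953125; next y=3/5·(-1.6875)+1/4·(-2.953125)≈-1.750781
n=2: y≈-1.750781, sp=-3, e=sp−y≈-1.249219; I≈-5.561719, D=e−e_prev≈0.063281; u=3/4·(-1.249219)+3/4·(-5.561719)+3/4·0.063281≈-5.060742; next y=3/5·(-1.750781)+1/4·(-5.060742)≈-2.315654
n=3: y≈-2.315654, sp=-3, e=sp−y≈-0.684346; I≈-6.246064, D=e−e_prev≈0.564873; u=3/4·(-0.684346)+3/4·(-6.246064)+3/4·0.564873≈-4.774153; next y=3/5·(-2.315654)+1/4·(-4.774153)≈-2.582931
n=4: y≈-2.582931, sp=-3, e=sp−y≈-0.417069; I≈-6.663134, D=e−e_prev≈0.267276; u=3/4·(-0.417069)+3/4·(-6.663134)+3/4·0.267276≈-5.109695; next y=3/5·(-2.582931)+1/4·(-5.109695)≈-2.827182
n=5: y≈-2.827182, sp=-3, e=sp−y≈-0.172818; I≈-6.835951, D=e−e_prev≈0.244251; u=3/4·(-0.172818)+3/4·(-6.835951)+3/4·0.244251≈-5.073388; next y=3/5·(-2.827182)+1/4·(-5.073388)≈-2.964656
n=6: y≈-2.964656, sp=-3, e=sp−y≈-0.035344; I≈-6.871295, D=e−e_prev≈0.137474; u=3/4·(-0.035344)+3/4·(-6.871295)+3/4·0.137474≈-5.076873; next y=3/5·(-2.964656)+1/4·(-5.076873)≈-3.048012
n=7: y≈-3.048012, sp=-3, e=sp−y≈0.048012; I≈-6.823283, D=e−e_prev≈0.083356; u=3/4·0.048012+3/4·(-6.823283)+3/4·0.083356≈-5.018936; next y=3/5·(-3.048012)+1/4·(-5.018936)≈-3.083541
n=8: y≈-3.083541, sp=-3, e=sp−y≈0.083541; I≈-6.739742, D=e−e_prev≈0.035529; u=3/4·0.083541+3/4·(-6.739742)+3/4·0.035529≈-4.965503; next y=3/5·(-3.083541)+1/4·(-4.965503)≈-3.091501
n=9: y≈-3.091501, sp=-3, e=sp−y≈0.091501; I≈-6.648241, D=e−e_prev≈0.007959; u=3/4·0.091501+3/4·(-6.648241)+3/4·0.007959≈-4.911586; next y=3/5·(-3.091501)+1/4·(-4.911586)≈-3.082797
n=10: y≈-3.082797, sp=-3, e=sp−y≈0.082797; I≈-6.565444, D=e−e_prev≈-0.008704; u=3/4·0.082797+3/4·(-6.565444)+3/4·(-0.008704)≈-4.868513; next y=3/5·(-3.082797)+1/4·(-4.868513)≈-3.066806
n=11: y≈-3.066806, sp=-3, e=sp−y≈0.066806; I≈-6.498638, D=e−e_prev≈-0.015990; u=3/4·0.066806+3/4·(-6.498638)+3/4·(-0.015990)≈-4.835866; next y=3/5·(-3.066806)+1/4·(-4.835866)≈-3.049050
n=12: y≈-3.049050, sp=-3, e=sp−y≈0.049050; I≈-6.449587, D=e−e_prev≈-0.017756; u=3/4·0.049050+3/4·(-6.449587)+3/4·(-0.017756)≈-4.813720; next y=3/5·(-3.049050)+1/4·(-4.813720)≈-3.032860
n=13: y≈-3.032860, sp=-3, e=sp−y≈0.032860; I≈-6.416727, D=e−e_prev≈-0.016190; u=3/4·0.032860+3/4·(-6.416727)+3/4·(-0.016190)≈-4.800043; next y=3/5·(-3.032860)+1/4·(-4.800043)≈-3.019727
n=14: y≈-3.019727, sp=-3, e=sp−y≈0.019727; I≈-6.397000, D=e−e_prev≈-0.013133; u=3/4·0.019727+3/4·(-6.397000)+3/4·(-0.013133)≈-4.792805; next y=3/5·(-3.019727)+1/4·(-4.792805)≈-3.010037

0 -3 -6.750 0.000
1 -3 -2.953 -1.688
2 -3 -5.061 -1.751
3 -3 -4.774 -2.316
4 -3 -5.110 -2.583
5 -3 -5.073 -2.827
6 -3 -5.077 -2.965
7 -3 -5.019 -3.048
8 -3 -4.966 -3.084
9 -3 -4.912 -3.092
10 -3 -4.869 -3.083
11 -3 -4.836 -3.067
12 -3 -4.814 -3.049
13 -3 -4.800 -3.033
14 -3 -4.793 -3.020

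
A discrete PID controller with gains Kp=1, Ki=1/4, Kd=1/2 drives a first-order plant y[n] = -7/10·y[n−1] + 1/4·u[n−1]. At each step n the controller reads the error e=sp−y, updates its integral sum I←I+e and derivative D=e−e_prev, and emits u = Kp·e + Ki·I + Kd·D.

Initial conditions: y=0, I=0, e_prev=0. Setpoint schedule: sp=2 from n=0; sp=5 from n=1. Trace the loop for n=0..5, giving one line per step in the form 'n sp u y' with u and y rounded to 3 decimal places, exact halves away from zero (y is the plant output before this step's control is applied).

(exact arithmetic carried between steps; '≈' marks a value shown rounded to 6 d.p. or computed from one; I and e_prev carry over from the previous line; the table rounds u and y to 3 d.p., halves away from zero)
n=0: y=0, sp=2, e=sp−y=2; I=2, D=e−e_prev=2; u=1·2+1/4·2+1/2·2=3.5; next y=-7/10·0+1/4·3.5=0.875
n=1: y=0.875, sp=5, e=sp−y=4.125; I=6.125, D=e−e_prev=2.125; u=1·4.125+1/4·6.125+1/2·2.125=6.71875; next y=-7/10·0.875+1/4·6.71875≈1.067188
n=2: y≈1.067188, sp=5, e=sp−y≈3.932813; I≈10.057813, D=e−e_prev≈-0.192188; u=1·3.932813+1/4·10.057813+1/2·(-0.192188)≈6.351172; next y=-7/10·1.067188+1/4·6.351172≈0.840762
n=3: y≈0.840762, sp=5, e=sp−y≈4.159238; I≈14.217051, D=e−e_prev≈0.226426; u=1·4.159238+1/4·14.217051+1/2·0.226426≈7.826714; next y=-7/10·0.840762+1/4·7.826714≈1.368145
n=4: y≈1.368145, sp=5, e=sp−y≈3.631855; I≈17.848906, D=e−e_prev≈-0.527384; u=1·3.631855+1/4·17.848906+1/2·(-0.527384)≈7.830389; next y=-7/10·1.368145+1/4·7.830389≈0.999896
n=5: y≈0.999896, sp=5, e=sp−y≈4.000104; I≈21.849010, D=e−e_prev≈0.368250; u=1·4.000104+1/4·21.849010+1/2·0.368250≈9.646482; next y=-7/10·0.999896+1/4·9.646482≈1.711693

0 2 3.500 0.000
1 5 6.719 0.875
2 5 6.351 1.067
3 5 7.827 0.841
4 5 7.830 1.368
5 5 9.646 1.000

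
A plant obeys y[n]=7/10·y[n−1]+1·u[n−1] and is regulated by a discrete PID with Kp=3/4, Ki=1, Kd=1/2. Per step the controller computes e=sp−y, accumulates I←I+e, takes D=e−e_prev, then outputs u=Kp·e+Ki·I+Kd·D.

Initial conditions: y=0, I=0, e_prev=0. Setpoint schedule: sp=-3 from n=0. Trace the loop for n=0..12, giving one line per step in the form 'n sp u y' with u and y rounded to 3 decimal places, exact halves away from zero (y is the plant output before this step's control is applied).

(exact arithmetic carried between steps; '≈' marks a value shown rounded to 6 d.p. or computed from one; I and e_prev carry over from the previous line; the table rounds u and y to 3 d.p., halves away from zero)
n=0: y=0, sp=-3, e=sp−y=-3; I=-3, D=e−e_prev=-3; u=3/4·(-3)+1·(-3)+1/2·(-3)=-6.75; next y=7/10·0+1·(-6.75)=-6.75
n=1: y=-6.75, sp=-3, e=sp−y=3.75; I=0.75, D=e−e_prev=6.75; u=3/4·3.75+1·0.75+1/2·6.75=6.9375; next y=7/10·(-6.75)+1·6.9375=2.2125
n=2: y=2.2125, sp=-3, e=sp−y=-5.2125; I=-4.4625, D=e−e_prev=-8.9625; u=3/4·(-5.2125)+1·(-4.4625)+1/2·(-8.9625)=-12.853125; next y=7/10·2.2125+1·(-12.853125)=-11.304375
n=3: y=-11.304375, sp=-3, e=sp−y=8.304375; I=3.841875, D=e−e_prev=13.516875; u=3/4·8.304375+1·3.841875+1/2·13.516875≈16.828594; next y=7/10·(-11.304375)+1·16.828594≈8.915531
n=4: y≈8.915531, sp=-3, e=sp−y≈-11.915531; I≈-8.073656, D=e−e_prev≈-20.219906; u=3/4·(-11.915531)+1·(-8.073656)+1/2·(-20.219906)≈-27.120258; next y=7/10·8.915531+1·(-27.120258)≈-20.879386
n=5: y≈-20.879386, sp=-3, e=sp−y≈17.879386; I≈9.805730, D=e−e_prev≈29.794917; u=3/4·17.879386+1·9.805730+1/2·29.794917≈38.112728; next y=7/10·(-20.879386)+1·38.112728≈23.497158
n=6: y≈23.497158, sp=-3, e=sp−y≈-26.497158; I≈-16.691428, D=e−e_prev≈-44.376544; u=3/4·(-26.497158)+1·(-16.691428)+1/2·(-44.376544)≈-58.752568; next y=7/10·23.497158+1·(-58.752568)≈-42.304558
n=7: y≈-42.304558, sp=-3, e=sp−y≈39.304558; I≈22.613130, D=e−e_prev≈65.801715; u=3/4·39.304558+1·22.613130+1/2·65.801715≈84.992405; next y=7/10·(-42.304558)+1·84.992405≈55.379215
n=8: y≈55.379215, sp=-3, e=sp−y≈-58.379215; I≈-35.766085, D=e−e_prev≈-97.683773; u=3/4·(-58.379215)+1·(-35.766085)+1/2·(-97.683773)≈-128.392383; next y=7/10·55.379215+1·(-128.392383)≈-89.626932
n=9: y≈-89.626932, sp=-3, e=sp−y≈86.626932; I≈50.860847, D=e−e_prev≈145.006148; u=3/4·86.626932+1·50.860847+1/2·145.006148≈188.334120; next y=7/10·(-89.626932)+1·188.334120≈125.595267
n=10: y≈125.595267, sp=-3, e=sp−y≈-128.595267; I≈-77.734420, D=e−e_prev≈-215.222200; u=3/4·(-128.595267)+1·(-77.734420)+1/2·(-215.222200)≈-281.791971; next y=7/10·125.595267+1·(-281.791971)≈-193.875284
n=11: y≈-193.875284, sp=-3, e=sp−y≈190.875284; I≈113.140863, D=e−e_prev≈319.470551; u=3/4·190.875284+1·113.140863+1/2·319.470551≈416.032602; next y=7/10·(-193.875284)+1·416.032602≈280.319903
n=12: y≈280.319903, sp=-3, e=sp−y≈-283.319903; I≈-170.179040, D=e−e_prev≈-474.195187; u=3/4·(-283.319903)+1·(-170.179040)+1/2·(-474.195187)≈-619.766561; next y=7/10·280.319903+1·(-619.766561)≈-423.542628

0 -3 -6.750 0.000
1 -3 6.938 -6.750
2 -3 -12.853 2.213
3 -3 16.829 -11.304
4 -3 -27.120 8.916
5 -3 38.113 -20.879
6 -3 -58.753 23.497
7 -3 84.992 -42.305
8 -3 -128.392 55.379
9 -3 188.334 -89.627
10 -3 -281.792 125.595
11 -3 416.033 -193.875
12 -3 -619.767 280.320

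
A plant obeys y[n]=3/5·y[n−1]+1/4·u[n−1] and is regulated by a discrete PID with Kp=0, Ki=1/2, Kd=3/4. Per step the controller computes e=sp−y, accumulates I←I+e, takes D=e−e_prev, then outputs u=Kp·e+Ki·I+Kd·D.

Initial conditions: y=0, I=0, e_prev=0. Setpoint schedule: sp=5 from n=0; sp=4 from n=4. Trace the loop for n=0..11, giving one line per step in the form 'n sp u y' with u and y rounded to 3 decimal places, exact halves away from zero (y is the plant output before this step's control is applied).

(exact arithmetic carried between steps; '≈' marks a value shown rounded to 6 d.p. or computed from one; I and e_prev carry over from the previous line; the table rounds u and y to 3 d.p., halves away from zero)
n=0: y=0, sp=5, e=sp−y=5; I=5, D=e−e_prev=5; u=0·5+1/2·5+3/4·5=6.25; next y=3/5·0+1/4·6.25=1.5625
n=1: y=1.5625, sp=5, e=sp−y=3.4375; I=8.4375, D=e−e_prev=-1.5625; u=0·3.4375+1/2·8.4375+3/4·(-1.5625)=3.046875; next y=3/5·1.5625+1/4·3.046875≈1.699219
n=2: y≈1.699219, sp=5, e=sp−y≈3.300781; I≈11.738281, D=e−e_prev≈-0.136719; u=0·3.300781+1/2·11.738281+3/4·(-0.136719)≈5.766602; next y=3/5·1.699219+1/4·5.766602≈2.461182
n=3: y≈2.461182, sp=5, e=sp−y≈2.538818; I≈14.277100, D=e−e_prev≈-0.761963; u=0·2.538818+1/2·14.277100+3/4·(-0.761963)≈6.567078; next y=3/5·2.461182+1/4·6.567078≈3.118478
n=4: y≈3.118478, sp=4, e=sp−y≈0.881522; I≈15.158621, D=e−e_prev≈-1.657297; u=0·0.881522+1/2·15.158621+3/4·(-1.657297)≈6.336338; next y=3/5·3.118478+1/4·6.336338≈3.455172
n=5: y≈3.455172, sp=4, e=sp−y≈0.544828; I≈15.703450, D=e−e_prev≈-0.336693; u=0·0.544828+1/2·15.703450+3/4·(-0.336693)≈7.599205; next y=3/5·3.455172+1/4·7.599205≈3.972904
n=6: y≈3.972904, sp=4, e=sp−y≈0.027096; I≈15.730545, D=e−e_prev≈-0.517733; u=0·0.027096+1/2·15.730545+3/4·(-0.517733)≈7.476973; next y=3/5·3.972904+1/4·7.476973≈4.252986
n=7: y≈4.252986, sp=4, e=sp−y≈-0.252986; I≈15.477560, D=e−e_prev≈-0.280082; u=0·(-0.252986)+1/2·15.477560+3/4·(-0.280082)≈7.528719; next y=3/5·4.252986+1/4·7.528719≈4.433971
n=8: y≈4.433971, sp=4, e=sp−y≈-0.433971; I≈15.043589, D=e−e_prev≈-0.180985; u=0·(-0.433971)+1/2·15.043589+3/4·(-0.180985)≈7.386055; next y=3/5·4.433971+1/4·7.386055≈4.506897
n=9: y≈4.506897, sp=4, e=sp−y≈-0.506897; I≈14.536692, D=e−e_prev≈-0.072925; u=0·(-0.506897)+1/2·14.536692+3/4·(-0.072925)≈7.213652; next y=3/5·4.506897+1/4·7.213652≈4.507551
n=10: y≈4.507551, sp=4, e=sp−y≈-0.507551; I≈14.029141, D=e−e_prev≈-0.000654; u=0·(-0.507551)+1/2·14.029141+3/4·(-0.000654)≈7.014080; next y=3/5·4.507551+1/4·7.014080≈4.458050
n=11: y≈4.458050, sp=4, e=sp−y≈-0.458050; I≈13.571091, D=e−e_prev≈0.049500; u=0·(-0.458050)+1/2·13.571091+3/4·0.049500≈6.822671; next y=3/5·4.458050+1/4·6.822671≈4.380498

0 5 6.250 0.000
1 5 3.047 1.563
2 5 5.767 1.699
3 5 6.567 2.461
4 4 6.336 3.118
5 4 7.599 3.455
6 4 7.477 3.973
7 4 7.529 4.253
8 4 7.386 4.434
9 4 7.214 4.507
10 4 7.014 4.508
11 4 6.823 4.458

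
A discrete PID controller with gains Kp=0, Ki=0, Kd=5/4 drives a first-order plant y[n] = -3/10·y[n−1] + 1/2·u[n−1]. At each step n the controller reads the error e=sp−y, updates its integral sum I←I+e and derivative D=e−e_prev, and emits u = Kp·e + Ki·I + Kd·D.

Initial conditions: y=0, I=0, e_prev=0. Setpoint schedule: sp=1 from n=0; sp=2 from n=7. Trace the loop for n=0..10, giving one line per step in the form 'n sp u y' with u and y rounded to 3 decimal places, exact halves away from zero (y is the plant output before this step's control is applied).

(exact arithmetic carried between steps; '≈' marks a value shown rounded to 6 d.p. or computed from one; I and e_prev carry over from the previous line; the table rounds u and y to 3 d.p., halves away from zero)
n=0: y=0, sp=1, e=sp−y=1; I=1, D=e−e_prev=1; u=0·1+0·1+5/4·1=1.25; next y=-3/10·0+1/2·1.25=0.625
n=1: y=0.625, sp=1, e=sp−y=0.375; I=1.375, D=e−e_prev=-0.625; u=0·0.375+0·1.375+5/4·(-0.625)=-0.78125; next y=-3/10·0.625+1/2·(-0.78125)=-0.578125
n=2: y=-0.578125, sp=1, e=sp−y=1.578125; I=2.953125, D=e−e_prev=1.203125; u=0·1.578125+0·2.953125+5/4·1.203125≈1.503906; next y=-3/10·(-0.578125)+1/2·1.503906≈0.925391
n=3: y≈0.925391, sp=1, e=sp−y≈0.074609; I≈3.027734, D=e−e_prev≈-1.503516; u=0·0.074609+0·3.027734+5/4·(-1.503516)≈-1.879395; next y=-3/10·0.925391+1/2·(-1.879395)≈-1.217314
n=4: y≈-1.217314, sp=1, e=sp−y≈2.217314; I≈5.245049, D=e−e_prev≈2.142705; u=0·2.217314+0·5.245049+5/4·2.142705≈2.678381; next y=-3/10·(-1.217314)+1/2·2.678381≈1.704385
n=5: y≈1.704385, sp=1, e=sp−y≈-0.704385; I≈4.540664, D=e−e_prev≈-2.921699; u=0·(-0.704385)+0·4.540664+5/4·(-2.921699)≈-3.652124; next y=-3/10·1.704385+1/2·(-3.652124)≈-2.337378
n=6: y≈-2.337378, sp=1, e=sp−y≈3.337378; I≈7.878041, D=e−e_prev≈4.041763; u=0·3.337378+0·7.878041+5/4·4.041763≈5.052203; next y=-3/10·(-2.337378)+1/2·5.052203≈3.227315
n=7: y≈3.227315, sp=2, e=sp−y≈-1.227315; I≈6.650727, D=e−e_prev≈-4.564693; u=0·(-1.227315)+0·6.650727+5/4·(-4.564693)≈-5.705866; next y=-3/10·3.227315+1/2·(-5.705866)≈-3.821127
n=8: y≈-3.821127, sp=2, e=sp−y≈5.821127; I≈12.471854, D=e−e_prev≈7.048442; u=0·5.821127+0·12.471854+5/4·7.048442≈8.810553; next y=-3/10·(-3.821127)+1/2·8.810553≈5.551615
n=9: y≈5.551615, sp=2, e=sp−y≈-3.551615; I≈8.920239, D=e−e_prev≈-9.372742; u=0·(-3.551615)+0·8.920239+5/4·(-9.372742)≈-11.715928; next y=-3/10·5.551615+1/2·(-11.715928)≈-7.523448
n=10: y≈-7.523448, sp=2, e=sp−y≈9.523448; I≈18.443687, D=e−e_prev≈13.075063; u=0·9.523448+0·18.443687+5/4·13.075063≈16.343829; next y=-3/10·(-7.523448)+1/2·16.343829≈10.428949

0 1 1.250 0.000
1 1 -0.781 0.625
2 1 1.504 -0.578
3 1 -1.879 0.925
4 1 2.678 -1.217
5 1 -3.652 1.704
6 1 5.052 -2.337
7 2 -5.706 3.227
8 2 8.811 -3.821
9 2 -11.716 5.552
10 2 16.344 -7.523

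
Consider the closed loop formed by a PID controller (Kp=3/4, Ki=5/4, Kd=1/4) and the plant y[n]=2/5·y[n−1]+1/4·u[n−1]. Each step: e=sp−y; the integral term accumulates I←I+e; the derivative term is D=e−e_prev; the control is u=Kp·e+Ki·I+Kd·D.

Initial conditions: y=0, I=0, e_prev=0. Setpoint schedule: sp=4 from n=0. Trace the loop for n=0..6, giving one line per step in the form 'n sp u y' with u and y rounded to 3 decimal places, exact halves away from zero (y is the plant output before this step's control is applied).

0 4 9.000 0.000
1 4 7.938 2.250
2 4 9.260 2.884
3 4 9.498 3.469
4 4 9.649 3.762
5 4 9.671 3.917
6 4 9.661 3.984

(exact arithmetic carried between steps; '≈' marks a value shown rounded to 6 d.p. or computed from one; I and e_prev carry over from the previous line; the table rounds u and y to 3 d.p., halves away from zero)
n=0: y=0, sp=4, e=sp−y=4; I=4, D=e−e_prev=4; u=3/4·4+5/4·4+1/4·4=9; next y=2/5·0+1/4·9=2.25
n=1: y=2.25, sp=4, e=sp−y=1.75; I=5.75, D=e−e_prev=-2.25; u=3/4·1.75+5/4·5.75+1/4·(-2.25)=7.9375; next y=2/5·2.25+1/4·7.9375=2.884375
n=2: y=2.884375, sp=4, e=sp−y=1.115625; I=6.865625, D=e−e_prev=-0.634375; u=3/4·1.115625+5/4·6.865625+1/4·(-0.634375)≈9.260156; next y=2/5·2.884375+1/4·9.260156≈3.468789
n=3: y≈3.468789, sp=4, e=sp−y≈0.531211; I≈7.396836, D=e−e_prev≈-0.584414; u=3/4·0.531211+5/4·7.396836+1/4·(-0.584414)≈9.498350; next y=2/5·3.468789+1/4·9.498350≈3.762103
n=4: y≈3.762103, sp=4, e=sp−y≈0.237897; I≈7.634733, D=e−e_prev≈-0.293314; u=3/4·0.237897+5/4·7.634733+1/4·(-0.293314)≈9.648510; next y=2/5·3.762103+1/4·9.648510≈3.916969
n=5: y≈3.916969, sp=4, e=sp−y≈0.083031; I≈7.717764, D=e−e_prev≈-0.154866; u=3/4·0.083031+5/4·7.717764+1/4·(-0.154866)≈9.670762; next y=2/5·3.916969+1/4·9.670762≈3.984478
n=6: y≈3.984478, sp=4, e=sp−y≈0.015522; I≈7.733286, D=e−e_prev≈-0.067509; u=3/4·0.015522+5/4·7.733286+1/4·(-0.067509)≈9.661372; next y=2/5·3.984478+1/4·9.661372≈4.009134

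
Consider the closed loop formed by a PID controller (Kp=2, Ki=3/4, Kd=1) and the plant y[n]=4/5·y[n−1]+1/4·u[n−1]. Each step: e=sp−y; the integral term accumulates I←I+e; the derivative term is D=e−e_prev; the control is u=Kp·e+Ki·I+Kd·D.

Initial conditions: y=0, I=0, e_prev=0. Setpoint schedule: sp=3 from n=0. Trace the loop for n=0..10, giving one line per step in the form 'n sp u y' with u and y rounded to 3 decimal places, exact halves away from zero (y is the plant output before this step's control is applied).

(exact arithmetic carried between steps; '≈' marks a value shown rounded to 6 d.p. or computed from one; I and e_prev carry over from the previous line; the table rounds u and y to 3 d.p., halves away from zero)
n=0: y=0, sp=3, e=sp−y=3; I=3, D=e−e_prev=3; u=2·3+3/4·3+1·3=11.25; next y=4/5·0+1/4·11.25=2.8125
n=1: y=2.8125, sp=3, e=sp−y=0.1875; I=3.1875, D=e−e_prev=-2.8125; u=2·0.1875+3/4·3.1875+1·(-2.8125)=-0.046875; next y=4/5·2.8125+1/4·(-0.046875)≈2.238281
n=2: y≈2.238281, sp=3, e=sp−y≈0.761719; I≈3.949219, D=e−e_prev≈0.574219; u=2·0.761719+3/4·3.949219+1·0.574219≈5.059570; next y=4/5·2.238281+1/4·5.059570≈3.055518
n=3: y≈3.055518, sp=3, e=sp−y≈-0.055518; I≈3.893701, D=e−e_prev≈-0.817236; u=2·(-0.055518)+3/4·3.893701+1·(-0.817236)≈1.992004; next y=4/5·3.055518+1/4·1.992004≈2.942415
n=4: y≈2.942415, sp=3, e=sp−y≈0.057585; I≈3.951286, D=e−e_prev≈0.113102; u=2·0.057585+3/4·3.951286+1·0.113102≈3.191737; next y=4/5·2.942415+1/4·3.191737≈3.151866
n=5: y≈3.151866, sp=3, e=sp−y≈-0.151866; I≈3.799420, D=e−e_prev≈-0.209451; u=2·(-0.151866)+3/4·3.799420+1·(-0.209451)≈2.336381; next y=4/5·3.151866+1/4·2.336381≈3.105588
n=6: y≈3.105588, sp=3, e=sp−y≈-0.105588; I≈3.693831, D=e−e_prev≈0.046278; u=2·(-0.105588)+3/4·3.693831+1·0.046278≈2.605475; next y=4/5·3.105588+1/4·2.605475≈3.135839
n=7: y≈3.135839, sp=3, e=sp−y≈-0.135839; I≈3.557992, D=e−e_prev≈-0.030251; u=2·(-0.135839)+3/4·3.557992+1·(-0.030251)≈2.366564; next y=4/5·3.135839+1/4·2.366564≈3.100313
n=8: y≈3.100313, sp=3, e=sp−y≈-0.100313; I≈3.457679, D=e−e_prev≈0.035527; u=2·(-0.100313)+3/4·3.457679+1·0.035527≈2.428161; next y=4/5·3.100313+1/4·2.428161≈3.087290
n=9: y≈3.087290, sp=3, e=sp−y≈-0.087290; I≈3.370389, D=e−e_prev≈0.013022; u=2·(-0.087290)+3/4·3.370389+1·0.013022≈2.366233; next y=4/5·3.087290+1/4·2.366233≈3.061391
n=10: y≈3.061391, sp=3, e=sp−y≈-0.061391; I≈3.308999, D=e−e_prev≈0.025900; u=2·(-0.061391)+3/4·3.308999+1·0.025900≈2.384867; next y=4/5·3.061391+1/4·2.384867≈3.045329

0 3 11.250 0.000
1 3 -0.047 2.813
2 3 5.060 2.238
3 3 1.992 3.056
4 3 3.192 2.942
5 3 2.336 3.152
6 3 2.605 3.106
7 3 2.367 3.136
8 3 2.428 3.100
9 3 2.366 3.087
10 3 2.385 3.061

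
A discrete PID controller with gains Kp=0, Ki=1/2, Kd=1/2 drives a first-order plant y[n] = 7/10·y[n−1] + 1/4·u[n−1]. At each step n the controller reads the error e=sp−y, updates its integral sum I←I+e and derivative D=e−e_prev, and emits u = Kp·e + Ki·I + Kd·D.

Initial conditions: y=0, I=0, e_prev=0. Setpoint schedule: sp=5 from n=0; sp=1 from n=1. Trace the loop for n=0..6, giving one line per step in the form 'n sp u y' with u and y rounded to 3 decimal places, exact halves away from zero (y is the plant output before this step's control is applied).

(exact arithmetic carried between steps; '≈' marks a value shown rounded to 6 d.p. or computed from one; I and e_prev carry over from the previous line; the table rounds u and y to 3 d.p., halves away from zero)
n=0: y=0, sp=5, e=sp−y=5; I=5, D=e−e_prev=5; u=0·5+1/2·5+1/2·5=5; next y=7/10·0+1/4·5=1.25
n=1: y=1.25, sp=1, e=sp−y=-0.25; I=4.75, D=e−e_prev=-5.25; u=0·(-0.25)+1/2·4.75+1/2·(-5.25)=-0.25; next y=7/10·1.25+1/4·(-0.25)=0.8125
n=2: y=0.8125, sp=1, e=sp−y=0.1875; I=4.9375, D=e−e_prev=0.4375; u=0·0.1875+1/2·4.9375+1/2·0.4375=2.6875; next y=7/10·0.8125+1/4·2.6875=1.240625
n=3: y=1.240625, sp=1, e=sp−y=-0.240625; I=4.696875, D=e−e_prev=-0.428125; u=0·(-0.240625)+1/2·4.696875+1/2·(-0.428125)=2.134375; next y=7/10·1.240625+1/4·2.134375≈1.402031
n=4: y≈1.402031, sp=1, e=sp−y≈-0.402031; I≈4.294844, D=e−e_prev≈-0.161406; u=0·(-0.402031)+1/2·4.294844+1/2·(-0.161406)≈2.066719; next y=7/10·1.402031+1/4·2.066719≈1.498102
n=5: y≈1.498102, sp=1, e=sp−y≈-0.498102; I≈3.796742, D=e−e_prev≈-0.096070; u=0·(-0.498102)+1/2·3.796742+1/2·(-0.096070)≈1.850336; next y=7/10·1.498102+1/4·1.850336≈1.511255
n=6: y≈1.511255, sp=1, e=sp−y≈-0.511255; I≈3.285487, D=e−e_prev≈-0.013154; u=0·(-0.511255)+1/2·3.285487+1/2·(-0.013154)≈1.636167; next y=7/10·1.511255+1/4·1.636167≈1.466920

0 5 5.000 0.000
1 1 -0.250 1.250
2 1 2.688 0.813
3 1 2.134 1.241
4 1 2.067 1.402
5 1 1.850 1.498
6 1 1.636 1.511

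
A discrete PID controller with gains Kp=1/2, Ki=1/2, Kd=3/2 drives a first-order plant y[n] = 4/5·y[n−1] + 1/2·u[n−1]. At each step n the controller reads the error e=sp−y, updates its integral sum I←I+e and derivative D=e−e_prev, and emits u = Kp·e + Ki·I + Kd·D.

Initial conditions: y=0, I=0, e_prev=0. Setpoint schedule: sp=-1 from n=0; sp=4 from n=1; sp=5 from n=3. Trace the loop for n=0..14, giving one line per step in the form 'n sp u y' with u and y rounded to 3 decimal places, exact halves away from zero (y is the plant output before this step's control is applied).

0 -1 -2.500 0.000
1 4 14.125 -1.250
2 4 -10.906 6.063
3 5 18.195 -0.603
4 5 -13.547 8.615
5 5 19.714 0.118
6 5 -15.174 9.952
7 5 21.044 0.375
8 5 -17.127 10.822
9 5 22.452 0.094
10 5 -19.204 11.301
11 5 24.112 -0.561
12 5 -21.322 11.607
13 5 26.083 -1.375
14 5 -23.494 11.941

(exact arithmetic carried between steps; '≈' marks a value shown rounded to 6 d.p. or computed from one; I and e_prev carry over from the previous line; the table rounds u and y to 3 d.p., halves away from zero)
n=0: y=0, sp=-1, e=sp−y=-1; I=-1, D=e−e_prev=-1; u=1/2·(-1)+1/2·(-1)+3/2·(-1)=-2.5; next y=4/5·0+1/2·(-2.5)=-1.25
n=1: y=-1.25, sp=4, e=sp−y=5.25; I=4.25, D=e−e_prev=6.25; u=1/2·5.25+1/2·4.25+3/2·6.25=14.125; next y=4/5·(-1.25)+1/2·14.125=6.0625
n=2: y=6.0625, sp=4, e=sp−y=-2.0625; I=2.1875, D=e−e_prev=-7.3125; u=1/2·(-2.0625)+1/2·2.1875+3/2·(-7.3125)=-10.90625; next y=4/5·6.0625+1/2·(-10.90625)=-0.603125
n=3: y=-0.603125, sp=5, e=sp−y=5.603125; I=7.790625, D=e−e_prev=7.665625; u=1/2·5.603125+1/2·7.790625+3/2·7.665625≈18.195313; next y=4/5·(-0.603125)+1/2·18.195313≈8.615156
n=4: y≈8.615156, sp=5, e=sp−y≈-3.615156; I≈4.175469, D=e−e_prev≈-9.218281; u=1/2·(-3.615156)+1/2·4.175469+3/2·(-9.218281)≈-13.547266; next y=4/5·8.615156+1/2·(-13.547266)≈0.118492
n=5: y≈0.118492, sp=5, e=sp−y≈4.881508; I≈9.056977, D=e−e_prev≈8.496664; u=1/2·4.881508+1/2·9.056977+3/2·8.496664≈19.714238; next y=4/5·0.118492+1/2·19.714238≈9.951913
n=6: y≈9.951913, sp=5, e=sp−y≈-4.951913; I≈4.105064, D=e−e_prev≈-9.833421; u=1/2·(-4.951913)+1/2·4.105064+3/2·(-9.833421)≈-15.173556; next y=4/5·9.951913+1/2·(-15.173556)≈0.374752
n=7: y≈0.374752, sp=5, e=sp−y≈4.625248; I≈8.730311, D=e−e_prev≈9.577160; u=1/2·4.625248+1/2·8.730311+3/2·9.577160≈21.043520; next y=4/5·0.374752+1/2·21.043520≈10.821562
n=8: y≈10.821562, sp=5, e=sp−y≈-5.821562; I≈2.908749, D=e−e_prev≈-10.446809; u=1/2·(-5.821562)+1/2·2.908749+3/2·(-10.446809)≈-17.126621; next y=4/5·10.821562+1/2·(-17.126621)≈0.093939
n=9: y≈0.093939, sp=5, e=sp−y≈4.906061; I≈7.814810, D=e−e_prev≈10.727623; u=1/2·4.906061+1/2·7.814810+3/2·10.727623≈22.451869; next y=4/5·0.093939+1/2·22.451869≈11.301086
n=10: y≈11.301086, sp=5, e=sp−y≈-6.301086; I≈1.513724, D=e−e_prev≈-11.207147; u=1/2·(-6.301086)+1/2·1.513724+3/2·(-11.207147)≈-19.204401; next y=4/5·11.301086+1/2·(-19.204401)≈-0.561332
n=11: y≈-0.561332, sp=5, e=sp−y≈5.561332; I≈7.075056, D=e−e_prev≈11.862418; u=1/2·5.561332+1/2·7.075056+3/2·11.862418≈24.111821; next y=4/5·(-0.561332)+1/2·24.111821≈11.606845
n=12: y≈11.606845, sp=5, e=sp−y≈-6.606845; I≈0.468211, D=e−e_prev≈-12.168177; u=1/2·(-6.606845)+1/2·0.468211+3/2·(-12.168177)≈-21.321582; next y=4/5·11.606845+1/2·(-21.321582)≈-1.375315
n=13: y≈-1.375315, sp=5, e=sp−y≈6.375315; I≈6.843526, D=e−e_prev≈12.982160; u=1/2·6.375315+1/2·6.843526+3/2·12.982160≈26.082661; next y=4/5·(-1.375315)+1/2·26.082661≈11.941078
n=14: y≈11.941078, sp=5, e=sp−y≈-6.941078; I≈-0.097552, D=e−e_prev≈-13.316393; u=1/2·(-6.941078)+1/2·(-0.097552)+3/2·(-13.316393)≈-23.493905; next y=4/5·11.941078+1/2·(-23.493905)≈-2.194090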